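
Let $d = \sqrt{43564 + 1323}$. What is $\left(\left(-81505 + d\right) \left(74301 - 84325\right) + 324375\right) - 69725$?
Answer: $817260770 - 10024 \sqrt{44887} \approx 8.1514 \cdot 10^{8}$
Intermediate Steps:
$d = \sqrt{44887} \approx 211.87$
$\left(\left(-81505 + d\right) \left(74301 - 84325\right) + 324375\right) - 69725 = \left(\left(-81505 + \sqrt{44887}\right) \left(74301 - 84325\right) + 324375\right) - 69725 = \left(\left(-81505 + \sqrt{44887}\right) \left(-10024\right) + 324375\right) - 69725 = \left(\left(817006120 - 10024 \sqrt{44887}\right) + 324375\right) - 69725 = \left(817330495 - 10024 \sqrt{44887}\right) - 69725 = 817260770 - 10024 \sqrt{44887}$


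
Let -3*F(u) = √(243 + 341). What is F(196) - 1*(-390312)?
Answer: 390312 - 2*√146/3 ≈ 3.9030e+5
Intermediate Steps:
F(u) = -2*√146/3 (F(u) = -√(243 + 341)/3 = -2*√146/3)
F(196) - 1*(-390312) = -2*√146/3 - 1*(-390312) = -2*√146/3 + 390312 = 390312 - 2*√146/3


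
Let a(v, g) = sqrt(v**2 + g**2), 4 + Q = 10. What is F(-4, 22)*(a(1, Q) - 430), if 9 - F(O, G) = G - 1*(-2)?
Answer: 6450 - 15*sqrt(37) ≈ 6358.8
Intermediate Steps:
F(O, G) = 7 - G (F(O, G) = 9 - (G - 1*(-2)) = 9 - (G + 2) = 9 - (2 + G) = 9 + (-2 - G) = 7 - G)
Q = 6 (Q = -4 + 10 = 6)
a(v, g) = sqrt(g**2 + v**2)
F(-4, 22)*(a(1, Q) - 430) = (7 - 1*22)*(sqrt(6**2 + 1**2) - 430) = (7 - 22)*(sqrt(36 + 1) - 430) = -15*(sqrt(37) - 430) = -15*(-430 + sqrt(37)) = 6450 - 15*sqrt(37)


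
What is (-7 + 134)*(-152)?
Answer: -19304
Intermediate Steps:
(-7 + 134)*(-152) = 127*(-152) = -19304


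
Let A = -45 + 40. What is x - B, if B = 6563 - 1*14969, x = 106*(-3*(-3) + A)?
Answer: 8830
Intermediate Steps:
A = -5
x = 424 (x = 106*(-3*(-3) - 5) = 106*(9 - 5) = 106*4 = 424)
B = -8406 (B = 6563 - 14969 = -8406)
x - B = 424 - 1*(-8406) = 424 + 8406 = 8830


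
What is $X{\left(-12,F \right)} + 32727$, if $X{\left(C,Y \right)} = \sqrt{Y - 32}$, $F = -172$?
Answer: $32727 + 2 i \sqrt{51} \approx 32727.0 + 14.283 i$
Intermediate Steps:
$X{\left(C,Y \right)} = \sqrt{-32 + Y}$
$X{\left(-12,F \right)} + 32727 = \sqrt{-32 - 172} + 32727 = \sqrt{-204} + 32727 = 2 i \sqrt{51} + 32727 = 32727 + 2 i \sqrt{51}$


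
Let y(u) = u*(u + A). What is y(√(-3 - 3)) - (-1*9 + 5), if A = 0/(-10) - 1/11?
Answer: -2 - I*√6/11 ≈ -2.0 - 0.22268*I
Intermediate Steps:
A = -1/11 (A = 0*(-⅒) - 1*1/11 = 0 - 1/11 = -1/11 ≈ -0.090909)
y(u) = u*(-1/11 + u) (y(u) = u*(u - 1/11) = u*(-1/11 + u))
y(√(-3 - 3)) - (-1*9 + 5) = √(-3 - 3)*(-1/11 + √(-3 - 3)) - (-1*9 + 5) = √(-6)*(-1/11 + √(-6)) - (-9 + 5) = (I*√6)*(-1/11 + I*√6) - 1*(-4) = I*√6*(-1/11 + I*√6) + 4 = 4 + I*√6*(-1/11 + I*√6)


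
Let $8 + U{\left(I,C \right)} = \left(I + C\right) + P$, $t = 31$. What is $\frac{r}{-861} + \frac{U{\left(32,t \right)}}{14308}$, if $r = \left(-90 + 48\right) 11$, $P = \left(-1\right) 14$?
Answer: $\frac{316457}{586628} \approx 0.53945$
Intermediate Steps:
$P = -14$
$U{\left(I,C \right)} = -22 + C + I$ ($U{\left(I,C \right)} = -8 - \left(14 - C - I\right) = -8 + \left(-14 + C + I\right) = -22 + C + I$)
$r = -462$ ($r = \left(-42\right) 11 = -462$)
$\frac{r}{-861} + \frac{U{\left(32,t \right)}}{14308} = - \frac{462}{-861} + \frac{-22 + 31 + 32}{14308} = \left(-462\right) \left(- \frac{1}{861}\right) + 41 \cdot \frac{1}{14308} = \frac{22}{41} + \frac{41}{14308} = \frac{316457}{586628}$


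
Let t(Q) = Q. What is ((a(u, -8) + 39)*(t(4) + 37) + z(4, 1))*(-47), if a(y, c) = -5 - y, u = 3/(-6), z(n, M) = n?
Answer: -133339/2 ≈ -66670.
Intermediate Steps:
u = -½ (u = 3*(-⅙) = -½ ≈ -0.50000)
((a(u, -8) + 39)*(t(4) + 37) + z(4, 1))*(-47) = (((-5 - 1*(-½)) + 39)*(4 + 37) + 4)*(-47) = (((-5 + ½) + 39)*41 + 4)*(-47) = ((-9/2 + 39)*41 + 4)*(-47) = ((69/2)*41 + 4)*(-47) = (2829/2 + 4)*(-47) = (2837/2)*(-47) = -133339/2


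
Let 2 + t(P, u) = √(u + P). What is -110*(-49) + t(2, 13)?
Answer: 5388 + √15 ≈ 5391.9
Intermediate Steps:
t(P, u) = -2 + √(P + u) (t(P, u) = -2 + √(u + P) = -2 + √(P + u))
-110*(-49) + t(2, 13) = -110*(-49) + (-2 + √(2 + 13)) = 5390 + (-2 + √15) = 5388 + √15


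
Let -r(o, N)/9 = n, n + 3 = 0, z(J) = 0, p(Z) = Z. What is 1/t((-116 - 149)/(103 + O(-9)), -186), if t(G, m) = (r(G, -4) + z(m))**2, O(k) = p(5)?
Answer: 1/729 ≈ 0.0013717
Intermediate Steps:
O(k) = 5
n = -3 (n = -3 + 0 = -3)
r(o, N) = 27 (r(o, N) = -9*(-3) = 27)
t(G, m) = 729 (t(G, m) = (27 + 0)**2 = 27**2 = 729)
1/t((-116 - 149)/(103 + O(-9)), -186) = 1/729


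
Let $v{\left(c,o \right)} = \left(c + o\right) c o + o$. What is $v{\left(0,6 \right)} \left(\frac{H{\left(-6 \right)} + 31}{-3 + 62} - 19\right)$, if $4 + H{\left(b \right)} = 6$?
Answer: $- \frac{6528}{59} \approx -110.64$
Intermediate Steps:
$H{\left(b \right)} = 2$ ($H{\left(b \right)} = -4 + 6 = 2$)
$v{\left(c,o \right)} = o + c o \left(c + o\right)$ ($v{\left(c,o \right)} = c \left(c + o\right) o + o = c o \left(c + o\right) + o = o + c o \left(c + o\right)$)
$v{\left(0,6 \right)} \left(\frac{H{\left(-6 \right)} + 31}{-3 + 62} - 19\right) = 6 \left(1 + 0^{2} + 0 \cdot 6\right) \left(\frac{2 + 31}{-3 + 62} - 19\right) = 6 \left(1 + 0 + 0\right) \left(\frac{33}{59} - 19\right) = 6 \cdot 1 \left(33 \cdot \frac{1}{59} - 19\right) = 6 \left(\frac{33}{59} - 19\right) = 6 \left(- \frac{1088}{59}\right) = - \frac{6528}{59}$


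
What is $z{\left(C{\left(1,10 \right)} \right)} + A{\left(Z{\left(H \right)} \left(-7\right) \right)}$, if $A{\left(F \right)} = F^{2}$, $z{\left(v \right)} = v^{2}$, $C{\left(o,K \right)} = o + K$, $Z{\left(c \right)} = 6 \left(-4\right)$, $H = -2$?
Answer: $28345$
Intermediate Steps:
$Z{\left(c \right)} = -24$
$C{\left(o,K \right)} = K + o$
$z{\left(C{\left(1,10 \right)} \right)} + A{\left(Z{\left(H \right)} \left(-7\right) \right)} = \left(10 + 1\right)^{2} + \left(\left(-24\right) \left(-7\right)\right)^{2} = 11^{2} + 168^{2} = 121 + 28224 = 28345$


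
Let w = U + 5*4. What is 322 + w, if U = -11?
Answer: 331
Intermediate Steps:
w = 9 (w = -11 + 5*4 = -11 + 20 = 9)
322 + w = 322 + 9 = 331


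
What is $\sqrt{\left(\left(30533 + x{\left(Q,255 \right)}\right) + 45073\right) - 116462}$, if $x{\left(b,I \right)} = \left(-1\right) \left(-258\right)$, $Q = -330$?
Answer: $i \sqrt{40598} \approx 201.49 i$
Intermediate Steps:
$x{\left(b,I \right)} = 258$
$\sqrt{\left(\left(30533 + x{\left(Q,255 \right)}\right) + 45073\right) - 116462} = \sqrt{\left(\left(30533 + 258\right) + 45073\right) - 116462} = \sqrt{\left(30791 + 45073\right) - 116462} = \sqrt{75864 - 116462} = \sqrt{-40598} = i \sqrt{40598}$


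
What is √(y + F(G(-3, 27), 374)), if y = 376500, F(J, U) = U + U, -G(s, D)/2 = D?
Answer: 4*√23578 ≈ 614.21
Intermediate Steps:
G(s, D) = -2*D
F(J, U) = 2*U
√(y + F(G(-3, 27), 374)) = √(376500 + 2*374) = √(376500 + 748) = √377248 = 4*√23578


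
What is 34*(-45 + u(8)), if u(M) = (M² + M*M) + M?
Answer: 3094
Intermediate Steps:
u(M) = M + 2*M² (u(M) = (M² + M²) + M = 2*M² + M = M + 2*M²)
34*(-45 + u(8)) = 34*(-45 + 8*(1 + 2*8)) = 34*(-45 + 8*(1 + 16)) = 34*(-45 + 8*17) = 34*(-45 + 136) = 34*91 = 3094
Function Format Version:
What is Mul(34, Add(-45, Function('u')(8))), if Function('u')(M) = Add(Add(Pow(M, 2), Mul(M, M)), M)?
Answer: 3094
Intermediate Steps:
Function('u')(M) = Add(M, Mul(2, Pow(M, 2))) (Function('u')(M) = Add(Add(Pow(M, 2), Pow(M, 2)), M) = Add(Mul(2, Pow(M, 2)), M) = Add(M, Mul(2, Pow(M, 2))))
Mul(34, Add(-45, Function('u')(8))) = Mul(34, Add(-45, Mul(8, Add(1, Mul(2, 8))))) = Mul(34, Add(-45, Mul(8, Add(1, 16)))) = Mul(34, Add(-45, Mul(8, 17))) = Mul(34, Add(-45, 136)) = Mul(34, 91) = 3094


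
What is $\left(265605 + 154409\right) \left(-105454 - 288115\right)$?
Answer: $-165304489966$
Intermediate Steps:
$\left(265605 + 154409\right) \left(-105454 - 288115\right) = 420014 \left(-393569\right) = -165304489966$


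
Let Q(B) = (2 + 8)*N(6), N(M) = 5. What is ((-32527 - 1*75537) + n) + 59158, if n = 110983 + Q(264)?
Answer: 62127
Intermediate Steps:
Q(B) = 50 (Q(B) = (2 + 8)*5 = 10*5 = 50)
n = 111033 (n = 110983 + 50 = 111033)
((-32527 - 1*75537) + n) + 59158 = ((-32527 - 1*75537) + 111033) + 59158 = ((-32527 - 75537) + 111033) + 59158 = (-108064 + 111033) + 59158 = 2969 + 59158 = 62127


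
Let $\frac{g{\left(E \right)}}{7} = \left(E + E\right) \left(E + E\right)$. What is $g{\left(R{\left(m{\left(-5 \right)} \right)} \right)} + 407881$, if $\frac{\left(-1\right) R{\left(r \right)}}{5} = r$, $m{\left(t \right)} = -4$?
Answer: $419081$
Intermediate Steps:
$R{\left(r \right)} = - 5 r$
$g{\left(E \right)} = 28 E^{2}$ ($g{\left(E \right)} = 7 \left(E + E\right) \left(E + E\right) = 7 \cdot 2 E 2 E = 7 \cdot 4 E^{2} = 28 E^{2}$)
$g{\left(R{\left(m{\left(-5 \right)} \right)} \right)} + 407881 = 28 \left(\left(-5\right) \left(-4\right)\right)^{2} + 407881 = 28 \cdot 20^{2} + 407881 = 28 \cdot 400 + 407881 = 11200 + 407881 = 419081$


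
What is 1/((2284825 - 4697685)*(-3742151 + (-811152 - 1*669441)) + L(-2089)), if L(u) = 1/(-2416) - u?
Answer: 2416/30445828217268463 ≈ 7.9354e-14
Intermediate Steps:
L(u) = -1/2416 - u
1/((2284825 - 4697685)*(-3742151 + (-811152 - 1*669441)) + L(-2089)) = 1/((2284825 - 4697685)*(-3742151 + (-811152 - 1*669441)) + (-1/2416 - 1*(-2089))) = 1/(-2412860*(-3742151 + (-811152 - 669441)) + (-1/2416 + 2089)) = 1/(-2412860*(-3742151 - 1480593) + 5047023/2416) = 1/(-2412860*(-5222744) + 5047023/2416) = 1/(12601750087840 + 5047023/2416) = 1/(30445828217268463/2416) = 2416/30445828217268463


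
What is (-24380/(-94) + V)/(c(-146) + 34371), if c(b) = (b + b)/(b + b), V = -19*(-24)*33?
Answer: 27671/62134 ≈ 0.44534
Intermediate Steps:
V = 15048 (V = 456*33 = 15048)
c(b) = 1 (c(b) = (2*b)/((2*b)) = (2*b)*(1/(2*b)) = 1)
(-24380/(-94) + V)/(c(-146) + 34371) = (-24380/(-94) + 15048)/(1 + 34371) = (-24380*(-1/94) + 15048)/34372 = (12190/47 + 15048)*(1/34372) = (719446/47)*(1/34372) = 27671/62134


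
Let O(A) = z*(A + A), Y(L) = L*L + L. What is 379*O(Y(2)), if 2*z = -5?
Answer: -11370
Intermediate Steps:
z = -5/2 (z = (½)*(-5) = -5/2 ≈ -2.5000)
Y(L) = L + L² (Y(L) = L² + L = L + L²)
O(A) = -5*A (O(A) = -5*(A + A)/2 = -5*A)
379*O(Y(2)) = 379*(-10*(1 + 2)) = 379*(-10*3) = 379*(-5*6) = 379*(-30) = -11370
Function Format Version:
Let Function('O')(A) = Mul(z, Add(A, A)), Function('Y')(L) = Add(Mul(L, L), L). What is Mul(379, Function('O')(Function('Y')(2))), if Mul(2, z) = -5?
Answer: -11370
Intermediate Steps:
z = Rational(-5, 2) (z = Mul(Rational(1, 2), -5) = Rational(-5, 2) ≈ -2.5000)
Function('Y')(L) = Add(L, Pow(L, 2)) (Function('Y')(L) = Add(Pow(L, 2), L) = Add(L, Pow(L, 2)))
Function('O')(A) = Mul(-5, A) (Function('O')(A) = Mul(Rational(-5, 2), Add(A, A)) = Mul(Rational(-5, 2), Mul(2, A)) = Mul(-5, A))
Mul(379, Function('O')(Function('Y')(2))) = Mul(379, Mul(-5, Mul(2, Add(1, 2)))) = Mul(379, Mul(-5, Mul(2, 3))) = Mul(379, Mul(-5, 6)) = Mul(379, -30) = -11370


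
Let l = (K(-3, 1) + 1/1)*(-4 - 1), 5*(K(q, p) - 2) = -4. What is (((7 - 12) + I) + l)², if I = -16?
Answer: 1024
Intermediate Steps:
K(q, p) = 6/5 (K(q, p) = 2 + (⅕)*(-4) = 2 - ⅘ = 6/5)
l = -11 (l = (6/5 + 1/1)*(-4 - 1) = (6/5 + 1)*(-5) = (11/5)*(-5) = -11)
(((7 - 12) + I) + l)² = (((7 - 12) - 16) - 11)² = ((-5 - 16) - 11)² = (-21 - 11)² = (-32)² = 1024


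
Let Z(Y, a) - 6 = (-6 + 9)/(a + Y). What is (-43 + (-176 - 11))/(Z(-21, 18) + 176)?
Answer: -230/181 ≈ -1.2707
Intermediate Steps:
Z(Y, a) = 6 + 3/(Y + a) (Z(Y, a) = 6 + (-6 + 9)/(a + Y) = 6 + 3/(Y + a))
(-43 + (-176 - 11))/(Z(-21, 18) + 176) = (-43 + (-176 - 11))/(3*(1 + 2*(-21) + 2*18)/(-21 + 18) + 176) = (-43 - 187)/(3*(1 - 42 + 36)/(-3) + 176) = -230/(3*(-⅓)*(-5) + 176) = -230/(5 + 176) = -230/181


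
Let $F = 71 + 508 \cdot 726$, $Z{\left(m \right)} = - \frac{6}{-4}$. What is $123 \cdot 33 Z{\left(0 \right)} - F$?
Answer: $- \frac{725581}{2} \approx -3.6279 \cdot 10^{5}$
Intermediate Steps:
$Z{\left(m \right)} = \frac{3}{2}$ ($Z{\left(m \right)} = \left(-6\right) \left(- \frac{1}{4}\right) = \frac{3}{2}$)
$F = 368879$ ($F = 71 + 368808 = 368879$)
$123 \cdot 33 Z{\left(0 \right)} - F = 123 \cdot 33 \cdot \frac{3}{2} - 368879 = 4059 \cdot \frac{3}{2} - 368879 = \frac{12177}{2} - 368879 = - \frac{725581}{2}$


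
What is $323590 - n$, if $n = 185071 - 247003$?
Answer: $385522$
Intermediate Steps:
$n = -61932$ ($n = 185071 - 247003 = -61932$)
$323590 - n = 323590 - -61932 = 323590 + 61932 = 385522$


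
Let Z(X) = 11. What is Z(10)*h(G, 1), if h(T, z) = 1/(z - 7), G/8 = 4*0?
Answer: -11/6 ≈ -1.8333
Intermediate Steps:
G = 0 (G = 8*(4*0) = 8*0 = 0)
h(T, z) = 1/(-7 + z)
Z(10)*h(G, 1) = 11/(-7 + 1) = 11/(-6) = 11*(-⅙) = -11/6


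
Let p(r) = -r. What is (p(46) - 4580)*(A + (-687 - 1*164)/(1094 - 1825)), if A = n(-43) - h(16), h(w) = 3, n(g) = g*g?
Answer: -6246381402/731 ≈ -8.5450e+6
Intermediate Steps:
n(g) = g**2
A = 1846 (A = (-43)**2 - 1*3 = 1849 - 3 = 1846)
(p(46) - 4580)*(A + (-687 - 1*164)/(1094 - 1825)) = (-1*46 - 4580)*(1846 + (-687 - 1*164)/(1094 - 1825)) = (-46 - 4580)*(1846 + (-687 - 164)/(-731)) = -4626*(1846 - 851*(-1/731)) = -4626*(1846 + 851/731) = -4626*1350277/731 = -6246381402/731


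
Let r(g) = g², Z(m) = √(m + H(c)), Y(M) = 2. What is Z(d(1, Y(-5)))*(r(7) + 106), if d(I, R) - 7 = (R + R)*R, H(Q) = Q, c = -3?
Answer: 310*√3 ≈ 536.94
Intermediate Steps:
d(I, R) = 7 + 2*R² (d(I, R) = 7 + (R + R)*R = 7 + (2*R)*R = 7 + 2*R²)
Z(m) = √(-3 + m) (Z(m) = √(m - 3) = √(-3 + m))
Z(d(1, Y(-5)))*(r(7) + 106) = √(-3 + (7 + 2*2²))*(7² + 106) = √(-3 + (7 + 2*4))*(49 + 106) = √(-3 + (7 + 8))*155 = √(-3 + 15)*155 = √12*155 = (2*√3)*155 = 310*√3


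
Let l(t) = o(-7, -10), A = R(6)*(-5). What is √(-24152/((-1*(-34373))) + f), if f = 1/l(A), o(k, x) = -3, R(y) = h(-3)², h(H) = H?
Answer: I*√11016099651/103119 ≈ 1.0178*I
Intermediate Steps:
R(y) = 9 (R(y) = (-3)² = 9)
A = -45 (A = 9*(-5) = -45)
l(t) = -3
f = -⅓ (f = 1/(-3) = -⅓ ≈ -0.33333)
√(-24152/((-1*(-34373))) + f) = √(-24152/((-1*(-34373))) - ⅓) = √(-24152/34373 - ⅓) = √(-106829/103119) = I*√11016099651/103119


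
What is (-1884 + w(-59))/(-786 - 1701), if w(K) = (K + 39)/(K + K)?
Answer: 111146/146733 ≈ 0.75747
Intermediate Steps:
w(K) = (39 + K)/(2*K) (w(K) = (39 + K)/((2*K)) = (39 + K)*(1/(2*K)) = (39 + K)/(2*K))
(-1884 + w(-59))/(-786 - 1701) = (-1884 + (1/2)*(39 - 59)/(-59))/(-786 - 1701) = (-1884 + (1/2)*(-1/59)*(-20))/(-2487) = (-1884 + 10/59)*(-1/2487) = -111146/59*(-1/2487) = 111146/146733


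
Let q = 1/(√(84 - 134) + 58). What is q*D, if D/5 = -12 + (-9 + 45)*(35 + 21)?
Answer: 96860/569 - 8350*I*√2/569 ≈ 170.23 - 20.753*I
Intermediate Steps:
D = 10020 (D = 5*(-12 + (-9 + 45)*(35 + 21)) = 5*(-12 + 36*56) = 5*(-12 + 2016) = 5*2004 = 10020)
q = 1/(58 + 5*I*√2) (q = 1/(√(-50) + 58) = 1/(5*I*√2 + 58) = 1/(58 + 5*I*√2) ≈ 0.016989 - 0.0020712*I)
q*D = (29/1707 - 5*I*√2/3414)*10020 = 96860/569 - 8350*I*√2/569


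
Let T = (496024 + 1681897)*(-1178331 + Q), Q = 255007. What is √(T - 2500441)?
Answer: I*√2010929229845 ≈ 1.4181e+6*I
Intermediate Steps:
T = -2010926729404 (T = (496024 + 1681897)*(-1178331 + 255007) = 2177921*(-923324) = -2010926729404)
√(T - 2500441) = √(-2010926729404 - 2500441) = √(-2010929229845) = I*√2010929229845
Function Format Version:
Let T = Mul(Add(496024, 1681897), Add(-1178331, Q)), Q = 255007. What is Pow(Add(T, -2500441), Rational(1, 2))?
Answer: Mul(I, Pow(2010929229845, Rational(1, 2))) ≈ Mul(1.4181e+6, I)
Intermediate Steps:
T = -2010926729404 (T = Mul(Add(496024, 1681897), Add(-1178331, 255007)) = Mul(2177921, -923324) = -2010926729404)
Pow(Add(T, -2500441), Rational(1, 2)) = Pow(Add(-2010926729404, -2500441), Rational(1, 2)) = Pow(-2010929229845, Rational(1, 2)) = Mul(I, Pow(2010929229845, Rational(1, 2)))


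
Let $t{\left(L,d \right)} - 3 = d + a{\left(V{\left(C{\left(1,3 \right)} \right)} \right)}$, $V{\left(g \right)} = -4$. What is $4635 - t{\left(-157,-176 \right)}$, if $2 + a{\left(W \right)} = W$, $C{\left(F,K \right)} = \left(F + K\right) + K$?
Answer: $4814$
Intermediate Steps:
$C{\left(F,K \right)} = F + 2 K$
$a{\left(W \right)} = -2 + W$
$t{\left(L,d \right)} = -3 + d$ ($t{\left(L,d \right)} = 3 + \left(d - 6\right) = 3 + \left(-6 + d\right) = -3 + d$)
$4635 - t{\left(-157,-176 \right)} = 4635 - \left(-3 - 176\right) = 4635 - -179 = 4635 + 179 = 4814$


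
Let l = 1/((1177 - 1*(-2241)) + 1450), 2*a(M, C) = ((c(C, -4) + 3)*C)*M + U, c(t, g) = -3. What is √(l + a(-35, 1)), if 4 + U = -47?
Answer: I*√151069861/2434 ≈ 5.0497*I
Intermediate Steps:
U = -51 (U = -4 - 47 = -51)
a(M, C) = -51/2 (a(M, C) = (((-3 + 3)*C)*M - 51)/2 = ((0*C)*M - 51)/2 = (0*M - 51)/2 = (0 - 51)/2 = (½)*(-51) = -51/2)
l = 1/4868 (l = 1/((1177 + 2241) + 1450) = 1/(3418 + 1450) = 1/4868 ≈ 0.00020542)
√(l + a(-35, 1)) = √(1/4868 - 51/2) = √(-124133/4868) = I*√151069861/2434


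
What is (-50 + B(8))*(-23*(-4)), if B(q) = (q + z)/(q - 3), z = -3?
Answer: -4508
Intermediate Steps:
B(q) = 1 (B(q) = (q - 3)/(q - 3) = (-3 + q)/(-3 + q) = 1)
(-50 + B(8))*(-23*(-4)) = (-50 + 1)*(-23*(-4)) = -49*92 = -4508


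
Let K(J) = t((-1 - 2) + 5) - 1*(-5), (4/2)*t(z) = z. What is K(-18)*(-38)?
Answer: -228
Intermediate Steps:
t(z) = z/2
K(J) = 6 (K(J) = ((-1 - 2) + 5)/2 - 1*(-5) = (-3 + 5)/2 + 5 = (1/2)*2 + 5 = 1 + 5 = 6)
K(-18)*(-38) = 6*(-38) = -228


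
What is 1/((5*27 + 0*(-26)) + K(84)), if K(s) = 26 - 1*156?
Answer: 1/5 ≈ 0.20000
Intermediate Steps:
K(s) = -130 (K(s) = 26 - 156 = -130)
1/((5*27 + 0*(-26)) + K(84)) = 1/((5*27 + 0*(-26)) - 130) = 1/((135 + 0) - 130) = 1/(135 - 130) = 1/5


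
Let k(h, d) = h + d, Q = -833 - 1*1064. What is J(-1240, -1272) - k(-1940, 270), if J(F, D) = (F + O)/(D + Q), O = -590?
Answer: 5294060/3169 ≈ 1670.6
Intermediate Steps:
Q = -1897 (Q = -833 - 1064 = -1897)
J(F, D) = (-590 + F)/(-1897 + D) (J(F, D) = (F - 590)/(D - 1897) = (-590 + F)/(-1897 + D))
k(h, d) = d + h
J(-1240, -1272) - k(-1940, 270) = (-590 - 1240)/(-1897 - 1272) - (270 - 1940) = -1830/(-3169) - 1*(-1670) = -1/3169*(-1830) + 1670 = 1830/3169 + 1670 = 5294060/3169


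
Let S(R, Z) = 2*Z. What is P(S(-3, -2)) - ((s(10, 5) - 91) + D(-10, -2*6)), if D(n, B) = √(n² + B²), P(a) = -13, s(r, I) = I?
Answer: 73 - 2*√61 ≈ 57.380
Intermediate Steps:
D(n, B) = √(B² + n²)
P(S(-3, -2)) - ((s(10, 5) - 91) + D(-10, -2*6)) = -13 - ((5 - 91) + √((-2*6)² + (-10)²)) = -13 - (-86 + √((-12)² + 100)) = -13 - (-86 + √(144 + 100)) = -13 - (-86 + √244) = -13 - (-86 + 2*√61) = -13 + (86 - 2*√61) = 73 - 2*√61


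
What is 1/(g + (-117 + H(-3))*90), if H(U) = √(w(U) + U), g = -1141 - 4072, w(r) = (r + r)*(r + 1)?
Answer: -1/15473 ≈ -6.4629e-5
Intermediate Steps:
w(r) = 2*r*(1 + r) (w(r) = (2*r)*(1 + r) = 2*r*(1 + r))
g = -5213
H(U) = √(U + 2*U*(1 + U)) (H(U) = √(2*U*(1 + U) + U) = √(U + 2*U*(1 + U)))
1/(g + (-117 + H(-3))*90) = 1/(-5213 + (-117 + √(-3*(3 + 2*(-3))))*90) = 1/(-5213 + (-117 + √(-3*(3 - 6)))*90) = 1/(-5213 + (-117 + √(-3*(-3)))*90) = 1/(-5213 + (-117 + √9)*90) = 1/(-5213 + (-117 + 3)*90) = 1/(-5213 - 114*90) = 1/(-5213 - 10260) = 1/(-15473) = -1/15473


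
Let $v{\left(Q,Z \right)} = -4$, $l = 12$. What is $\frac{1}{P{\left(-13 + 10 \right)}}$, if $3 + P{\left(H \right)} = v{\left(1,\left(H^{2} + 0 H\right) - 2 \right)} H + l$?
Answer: $\frac{1}{21} \approx 0.047619$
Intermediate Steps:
$P{\left(H \right)} = 9 - 4 H$ ($P{\left(H \right)} = -3 - \left(-12 + 4 H\right) = 9 - 4 H$)
$\frac{1}{P{\left(-13 + 10 \right)}} = \frac{1}{9 - 4 \left(-13 + 10\right)} = \frac{1}{9 - -12} = \frac{1}{9 + 12} = \frac{1}{21}$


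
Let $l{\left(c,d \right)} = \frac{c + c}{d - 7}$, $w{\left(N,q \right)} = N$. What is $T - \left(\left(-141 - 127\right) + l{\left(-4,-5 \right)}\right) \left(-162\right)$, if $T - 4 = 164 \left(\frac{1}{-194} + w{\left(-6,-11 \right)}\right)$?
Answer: $- \frac{4296018}{97} \approx -44289.0$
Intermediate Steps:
$l{\left(c,d \right)} = \frac{2 c}{-7 + d}$
$T = - \frac{95142}{97}$ ($T = 4 + 164 \left(\frac{1}{-194} - 6\right) = 4 + 164 \left(- \frac{1}{194} - 6\right) = 4 + 164 \left(- \frac{1165}{194}\right) = 4 - \frac{95530}{97} = - \frac{95142}{97} \approx -980.85$)
$T - \left(\left(-141 - 127\right) + l{\left(-4,-5 \right)}\right) \left(-162\right) = - \frac{95142}{97} - \left(\left(-141 - 127\right) + 2 \left(-4\right) \frac{1}{-7 - 5}\right) \left(-162\right) = - \frac{95142}{97} - \left(\left(-141 - 127\right) + 2 \left(-4\right) \frac{1}{-12}\right) \left(-162\right) = - \frac{95142}{97} - \left(-268 + 2 \left(-4\right) \left(- \frac{1}{12}\right)\right) \left(-162\right) = - \frac{95142}{97} - \left(-268 + \frac{2}{3}\right) \left(-162\right) = - \frac{95142}{97} - \left(- \frac{802}{3}\right) \left(-162\right) = - \frac{95142}{97} - 43308 = - \frac{4296018}{97}$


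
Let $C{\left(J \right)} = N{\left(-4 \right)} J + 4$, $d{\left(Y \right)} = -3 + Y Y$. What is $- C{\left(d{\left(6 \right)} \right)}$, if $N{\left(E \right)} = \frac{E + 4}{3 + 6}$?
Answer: $-4$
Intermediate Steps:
$d{\left(Y \right)} = -3 + Y^{2}$
$N{\left(E \right)} = \frac{4}{9} + \frac{E}{9}$ ($N{\left(E \right)} = \frac{4 + E}{9} = \left(4 + E\right) \frac{1}{9} = \frac{4}{9} + \frac{E}{9}$)
$C{\left(J \right)} = 4$ ($C{\left(J \right)} = \left(\frac{4}{9} + \frac{1}{9} \left(-4\right)\right) J + 4 = \left(\frac{4}{9} - \frac{4}{9}\right) J + 4 = 0 J + 4 = 0 + 4 = 4$)
$- C{\left(d{\left(6 \right)} \right)} = \left(-1\right) 4 = -4$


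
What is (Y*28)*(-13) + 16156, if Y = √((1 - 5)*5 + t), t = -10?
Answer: 16156 - 364*I*√30 ≈ 16156.0 - 1993.7*I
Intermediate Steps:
Y = I*√30 (Y = √((1 - 5)*5 - 10) = √(-4*5 - 10) = √(-20 - 10) = √(-30) = I*√30 ≈ 5.4772*I)
(Y*28)*(-13) + 16156 = ((I*√30)*28)*(-13) + 16156 = (28*I*√30)*(-13) + 16156 = -364*I*√30 + 16156 = 16156 - 364*I*√30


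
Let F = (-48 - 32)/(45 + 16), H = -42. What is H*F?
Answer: 3360/61 ≈ 55.082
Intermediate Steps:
F = -80/61 ≈ -1.3115
H*F = -42*(-80/61) = 3360/61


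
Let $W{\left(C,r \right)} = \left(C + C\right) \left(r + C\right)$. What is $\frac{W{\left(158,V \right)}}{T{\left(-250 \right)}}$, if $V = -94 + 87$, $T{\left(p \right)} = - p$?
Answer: $\frac{23858}{125} \approx 190.86$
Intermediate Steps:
$V = -7$
$W{\left(C,r \right)} = 2 C \left(C + r\right)$
$\frac{W{\left(158,V \right)}}{T{\left(-250 \right)}} = \frac{2 \cdot 158 \left(158 - 7\right)}{\left(-1\right) \left(-250\right)} = \frac{2 \cdot 158 \cdot 151}{250} = 47716 \cdot \frac{1}{250} = \frac{23858}{125}$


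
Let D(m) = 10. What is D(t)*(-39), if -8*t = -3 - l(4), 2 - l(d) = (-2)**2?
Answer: -390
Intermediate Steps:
l(d) = -2 (l(d) = 2 - 1*(-2)**2 = 2 - 1*4 = 2 - 4 = -2)
t = 1/8 (t = -(-3 - 1*(-2))/8 = -(-3 + 2)/8 = -1/8*(-1) = 1/8 ≈ 0.12500)
D(t)*(-39) = 10*(-39) = -390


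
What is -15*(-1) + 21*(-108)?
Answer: -2253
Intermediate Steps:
-15*(-1) + 21*(-108) = 15 - 2268 = -2253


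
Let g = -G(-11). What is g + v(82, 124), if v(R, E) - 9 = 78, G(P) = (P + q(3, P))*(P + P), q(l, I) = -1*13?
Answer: -441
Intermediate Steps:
q(l, I) = -13
G(P) = 2*P*(-13 + P) (G(P) = (P - 13)*(P + P) = (-13 + P)*(2*P) = 2*P*(-13 + P))
v(R, E) = 87 (v(R, E) = 9 + 78 = 87)
g = -528 (g = -2*(-11)*(-13 - 11) = -2*(-11)*(-24) = -1*528 = -528)
g + v(82, 124) = -528 + 87 = -441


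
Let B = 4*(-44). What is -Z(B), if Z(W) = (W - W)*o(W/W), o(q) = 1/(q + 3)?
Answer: 0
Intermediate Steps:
o(q) = 1/(3 + q)
B = -176
Z(W) = 0 (Z(W) = (W - W)/(3 + W/W) = 0/(3 + 1) = 0/4 = 0*(1/4) = 0)
-Z(B) = -1*0 = 0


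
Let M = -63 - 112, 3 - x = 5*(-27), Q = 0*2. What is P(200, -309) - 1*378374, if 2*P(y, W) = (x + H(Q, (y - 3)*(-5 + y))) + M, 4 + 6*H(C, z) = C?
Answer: -2270357/6 ≈ -3.7839e+5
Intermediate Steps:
Q = 0
H(C, z) = -⅔ + C/6
x = 138 (x = 3 - 5*(-27) = 3 - 1*(-135) = 3 + 135 = 138)
M = -175
P(y, W) = -113/6 (P(y, W) = ((138 + (-⅔ + (⅙)*0)) - 175)/2 = ((138 + (-⅔ + 0)) - 175)/2 = ((138 - ⅔) - 175)/2 = (412/3 - 175)/2 = (½)*(-113/3) = -113/6)
P(200, -309) - 1*378374 = -113/6 - 1*378374 = -113/6 - 378374 = -2270357/6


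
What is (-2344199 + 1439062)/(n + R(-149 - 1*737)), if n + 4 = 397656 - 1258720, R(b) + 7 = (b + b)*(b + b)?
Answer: -905137/2278909 ≈ -0.39718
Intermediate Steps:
R(b) = -7 + 4*b**2 (R(b) = -7 + (b + b)*(b + b) = -7 + (2*b)*(2*b) = -7 + 4*b**2)
n = -861068 (n = -4 + (397656 - 1258720) = -4 - 861064 = -861068)
(-2344199 + 1439062)/(n + R(-149 - 1*737)) = (-2344199 + 1439062)/(-861068 + (-7 + 4*(-149 - 1*737)**2)) = -905137/(-861068 + (-7 + 4*(-149 - 737)**2)) = -905137/(-861068 + (-7 + 4*(-886)**2)) = -905137/(-861068 + (-7 + 4*784996)) = -905137/(-861068 + (-7 + 3139984)) = -905137/(-861068 + 3139977) = -905137/2278909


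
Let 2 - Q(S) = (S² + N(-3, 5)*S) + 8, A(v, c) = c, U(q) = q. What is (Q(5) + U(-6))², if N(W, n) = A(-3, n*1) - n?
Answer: 1369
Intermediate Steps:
N(W, n) = 0 (N(W, n) = n*1 - n = n - n = 0)
Q(S) = -6 - S² (Q(S) = 2 - ((S² + 0*S) + 8) = 2 - ((S² + 0) + 8) = 2 - (S² + 8) = 2 - (8 + S²) = 2 + (-8 - S²) = -6 - S²)
(Q(5) + U(-6))² = ((-6 - 1*5²) - 6)² = ((-6 - 1*25) - 6)² = ((-6 - 25) - 6)² = (-31 - 6)² = (-37)² = 1369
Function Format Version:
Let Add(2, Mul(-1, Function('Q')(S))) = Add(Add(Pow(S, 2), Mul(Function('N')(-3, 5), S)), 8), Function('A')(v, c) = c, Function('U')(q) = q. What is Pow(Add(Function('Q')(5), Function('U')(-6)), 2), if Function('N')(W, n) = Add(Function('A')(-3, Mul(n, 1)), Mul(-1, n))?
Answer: 1369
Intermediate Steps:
Function('N')(W, n) = 0 (Function('N')(W, n) = Add(Mul(n, 1), Mul(-1, n)) = Add(n, Mul(-1, n)) = 0)
Function('Q')(S) = Add(-6, Mul(-1, Pow(S, 2))) (Function('Q')(S) = Add(2, Mul(-1, Add(Add(Pow(S, 2), Mul(0, S)), 8))) = Add(2, Mul(-1, Add(Add(Pow(S, 2), 0), 8))) = Add(2, Mul(-1, Add(Pow(S, 2), 8))) = Add(2, Mul(-1, Add(8, Pow(S, 2)))) = Add(2, Add(-8, Mul(-1, Pow(S, 2)))) = Add(-6, Mul(-1, Pow(S, 2))))
Pow(Add(Function('Q')(5), Function('U')(-6)), 2) = Pow(Add(Add(-6, Mul(-1, Pow(5, 2))), -6), 2) = Pow(Add(Add(-6, Mul(-1, 25)), -6), 2) = Pow(Add(Add(-6, -25), -6), 2) = Pow(Add(-31, -6), 2) = Pow(-37, 2) = 1369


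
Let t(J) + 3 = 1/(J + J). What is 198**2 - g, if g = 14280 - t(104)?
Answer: 5183569/208 ≈ 24921.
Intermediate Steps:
t(J) = -3 + 1/(2*J) (t(J) = -3 + 1/(J + J) = -3 + 1/(2*J))
g = 2970863/208 (g = 14280 - (-3 + (1/2)/104) = 14280 - (-3 + (1/2)*(1/104)) = 14280 - (-3 + 1/208) = 14280 - 1*(-623/208) = 14280 + 623/208 = 2970863/208 ≈ 14283.)
198**2 - g = 198**2 - 1*2970863/208 = 39204 - 2970863/208 = 5183569/208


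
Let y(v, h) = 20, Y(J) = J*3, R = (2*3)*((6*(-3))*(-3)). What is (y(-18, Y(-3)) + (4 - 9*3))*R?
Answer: -972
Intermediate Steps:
R = 324 (R = 6*(-18*(-3)) = 6*54 = 324)
Y(J) = 3*J
(y(-18, Y(-3)) + (4 - 9*3))*R = (20 + (4 - 9*3))*324 = (20 + (4 - 27))*324 = (20 - 23)*324 = -3*324 = -972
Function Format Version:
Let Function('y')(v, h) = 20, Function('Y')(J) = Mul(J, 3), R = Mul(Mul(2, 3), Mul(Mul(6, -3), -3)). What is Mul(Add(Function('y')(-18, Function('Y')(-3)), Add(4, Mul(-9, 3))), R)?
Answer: -972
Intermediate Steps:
R = 324 (R = Mul(6, Mul(-18, -3)) = Mul(6, 54) = 324)
Function('Y')(J) = Mul(3, J)
Mul(Add(Function('y')(-18, Function('Y')(-3)), Add(4, Mul(-9, 3))), R) = Mul(Add(20, Add(4, Mul(-9, 3))), 324) = Mul(Add(20, Add(4, -27)), 324) = Mul(Add(20, -23), 324) = Mul(-3, 324) = -972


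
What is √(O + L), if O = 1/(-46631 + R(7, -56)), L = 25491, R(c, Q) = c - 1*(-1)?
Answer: 2*√13852472976429/46623 ≈ 159.66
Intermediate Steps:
R(c, Q) = 1 + c (R(c, Q) = c + 1 = 1 + c)
O = -1/46623 (O = 1/(-46631 + (1 + 7)) = 1/(-46631 + 8) = 1/(-46623) = -1/46623 ≈ -2.1449e-5)
√(O + L) = √(-1/46623 + 25491) = √(1188466892/46623) = 2*√13852472976429/46623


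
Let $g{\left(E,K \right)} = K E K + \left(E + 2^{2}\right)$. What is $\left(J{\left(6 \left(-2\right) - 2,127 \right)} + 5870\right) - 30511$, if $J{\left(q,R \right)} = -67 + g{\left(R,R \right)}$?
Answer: $2023806$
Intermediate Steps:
$g{\left(E,K \right)} = 4 + E + E K^{2}$ ($g{\left(E,K \right)} = E K K + \left(E + 4\right) = E K^{2} + \left(4 + E\right) = 4 + E + E K^{2}$)
$J{\left(q,R \right)} = -63 + R + R^{3}$ ($J{\left(q,R \right)} = -67 + \left(4 + R + R R^{2}\right) = -67 + \left(4 + R + R^{3}\right) = -63 + R + R^{3}$)
$\left(J{\left(6 \left(-2\right) - 2,127 \right)} + 5870\right) - 30511 = \left(\left(-63 + 127 + 127^{3}\right) + 5870\right) - 30511 = \left(\left(-63 + 127 + 2048383\right) + 5870\right) - 30511 = \left(2048447 + 5870\right) - 30511 = 2054317 - 30511 = 2023806$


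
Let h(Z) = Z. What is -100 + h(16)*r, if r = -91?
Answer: -1556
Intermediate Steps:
-100 + h(16)*r = -100 + 16*(-91) = -100 - 1456 = -1556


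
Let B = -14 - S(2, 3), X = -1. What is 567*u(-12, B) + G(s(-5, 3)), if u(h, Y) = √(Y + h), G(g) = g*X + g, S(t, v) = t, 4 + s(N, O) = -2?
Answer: 1134*I*√7 ≈ 3000.3*I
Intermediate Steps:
s(N, O) = -6 (s(N, O) = -4 - 2 = -6)
G(g) = 0 (G(g) = g*(-1) + g = -g + g = 0)
B = -16 (B = -14 - 1*2 = -14 - 2 = -16)
567*u(-12, B) + G(s(-5, 3)) = 567*√(-16 - 12) + 0 = 567*√(-28) + 0 = 567*(2*I*√7) + 0 = 1134*I*√7 + 0 = 1134*I*√7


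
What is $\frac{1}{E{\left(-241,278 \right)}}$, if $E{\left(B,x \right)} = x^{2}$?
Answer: $\frac{1}{77284} \approx 1.2939 \cdot 10^{-5}$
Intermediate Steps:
$\frac{1}{E{\left(-241,278 \right)}} = \frac{1}{278^{2}} = \frac{1}{77284}$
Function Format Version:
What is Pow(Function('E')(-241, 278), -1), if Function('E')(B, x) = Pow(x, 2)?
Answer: Rational(1, 77284) ≈ 1.2939e-5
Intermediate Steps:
Pow(Function('E')(-241, 278), -1) = Pow(Pow(278, 2), -1) = Pow(77284, -1) = Rational(1, 77284)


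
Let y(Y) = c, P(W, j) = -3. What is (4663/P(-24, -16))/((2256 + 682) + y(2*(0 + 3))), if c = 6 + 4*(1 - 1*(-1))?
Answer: -4663/8856 ≈ -0.52654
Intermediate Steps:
c = 14 (c = 6 + 4*(1 + 1) = 6 + 4*2 = 6 + 8 = 14)
y(Y) = 14
(4663/P(-24, -16))/((2256 + 682) + y(2*(0 + 3))) = (4663/(-3))/((2256 + 682) + 14) = (4663*(-⅓))/(2938 + 14) = -4663/3/2952 = -4663/3*1/2952 = -4663/8856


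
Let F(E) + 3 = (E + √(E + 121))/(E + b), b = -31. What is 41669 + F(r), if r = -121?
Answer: 6333353/152 ≈ 41667.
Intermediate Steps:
F(E) = -3 + (E + √(121 + E))/(-31 + E) (F(E) = -3 + (E + √(E + 121))/(E - 31) = -3 + (E + √(121 + E))/(-31 + E))
41669 + F(r) = 41669 + (93 + √(121 - 121) - 2*(-121))/(-31 - 121) = 41669 + (93 + √0 + 242)/(-152) = 41669 - (93 + 0 + 242)/152 = 41669 - 1/152*335 = 41669 - 335/152 = 6333353/152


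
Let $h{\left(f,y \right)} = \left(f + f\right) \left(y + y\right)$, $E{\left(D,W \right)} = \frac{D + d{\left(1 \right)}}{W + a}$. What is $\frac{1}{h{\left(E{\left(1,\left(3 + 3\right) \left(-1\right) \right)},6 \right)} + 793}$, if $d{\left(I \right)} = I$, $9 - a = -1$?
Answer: $\frac{1}{805} \approx 0.0012422$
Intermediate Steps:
$a = 10$ ($a = 9 - -1 = 9 + 1 = 10$)
$E{\left(D,W \right)} = \frac{1 + D}{10 + W}$ ($E{\left(D,W \right)} = \frac{D + 1}{W + 10} = \frac{1 + D}{10 + W}$)
$h{\left(f,y \right)} = 4 f y$ ($h{\left(f,y \right)} = 2 f 2 y = 4 f y$)
$\frac{1}{h{\left(E{\left(1,\left(3 + 3\right) \left(-1\right) \right)},6 \right)} + 793} = \frac{1}{4 \frac{1 + 1}{10 + \left(3 + 3\right) \left(-1\right)} 6 + 793} = \frac{1}{4 \frac{1}{10 + 6 \left(-1\right)} 2 \cdot 6 + 793} = \frac{1}{4 \frac{1}{10 - 6} \cdot 2 \cdot 6 + 793} = \frac{1}{4 \cdot \frac{1}{4} \cdot 2 \cdot 6 + 793} = \frac{1}{4 \cdot \frac{1}{2} \cdot 6 + 793} = \frac{1}{12 + 793} = \frac{1}{805}$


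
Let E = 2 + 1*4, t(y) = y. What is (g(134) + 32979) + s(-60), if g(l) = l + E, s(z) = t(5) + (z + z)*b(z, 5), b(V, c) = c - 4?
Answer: 33004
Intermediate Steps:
b(V, c) = -4 + c
E = 6 (E = 2 + 4 = 6)
s(z) = 5 + 2*z (s(z) = 5 + (z + z)*(-4 + 5) = 5 + (2*z)*1 = 5 + 2*z)
g(l) = 6 + l (g(l) = l + 6 = 6 + l)
(g(134) + 32979) + s(-60) = ((6 + 134) + 32979) + (5 + 2*(-60)) = (140 + 32979) + (5 - 120) = 33119 - 115 = 33004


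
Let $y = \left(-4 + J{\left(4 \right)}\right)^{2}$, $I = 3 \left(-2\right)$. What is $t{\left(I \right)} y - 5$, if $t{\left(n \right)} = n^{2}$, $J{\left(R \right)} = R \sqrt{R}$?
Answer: $571$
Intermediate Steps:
$J{\left(R \right)} = R^{\frac{3}{2}}$
$I = -6$
$y = 16$ ($y = \left(-4 + 4^{\frac{3}{2}}\right)^{2} = \left(-4 + 8\right)^{2} = 4^{2} = 16$)
$t{\left(I \right)} y - 5 = \left(-6\right)^{2} \cdot 16 - 5 = 36 \cdot 16 - 5 = 576 - 5 = 571$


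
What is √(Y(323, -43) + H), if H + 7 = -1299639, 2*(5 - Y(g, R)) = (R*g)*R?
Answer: I*√6393018/2 ≈ 1264.2*I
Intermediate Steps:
Y(g, R) = 5 - g*R²/2 (Y(g, R) = 5 - R*g*R/2 = 5 - g*R²/2)
H = -1299646 (H = -7 - 1299639 = -1299646)
√(Y(323, -43) + H) = √((5 - ½*323*(-43)²) - 1299646) = √((5 - ½*323*1849) - 1299646) = √((5 - 597227/2) - 1299646) = √(-597217/2 - 1299646) = √(-3196509/2) = I*√6393018/2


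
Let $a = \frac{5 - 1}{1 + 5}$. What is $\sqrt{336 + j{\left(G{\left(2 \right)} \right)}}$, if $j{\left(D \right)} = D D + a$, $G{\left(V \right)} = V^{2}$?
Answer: $\frac{23 \sqrt{6}}{3} \approx 18.779$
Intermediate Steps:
$a = \frac{2}{3}$ ($a = \frac{4}{6} = 4 \cdot \frac{1}{6} = \frac{2}{3} \approx 0.66667$)
$j{\left(D \right)} = \frac{2}{3} + D^{2}$ ($j{\left(D \right)} = D D + \frac{2}{3} = D^{2} + \frac{2}{3} = \frac{2}{3} + D^{2}$)
$\sqrt{336 + j{\left(G{\left(2 \right)} \right)}} = \sqrt{336 + \left(\frac{2}{3} + \left(2^{2}\right)^{2}\right)} = \sqrt{336 + \left(\frac{2}{3} + 4^{2}\right)} = \sqrt{336 + \left(\frac{2}{3} + 16\right)} = \sqrt{336 + \frac{50}{3}} = \sqrt{\frac{1058}{3}} = \frac{23 \sqrt{6}}{3}$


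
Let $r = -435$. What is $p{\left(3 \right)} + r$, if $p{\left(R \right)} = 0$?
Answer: $-435$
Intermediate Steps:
$p{\left(3 \right)} + r = 0 - 435 = -435$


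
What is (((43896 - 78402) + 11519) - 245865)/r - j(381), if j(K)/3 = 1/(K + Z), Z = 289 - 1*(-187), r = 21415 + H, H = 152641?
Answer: -57732083/37291498 ≈ -1.5481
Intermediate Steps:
r = 174056 (r = 21415 + 152641 = 174056)
Z = 476 (Z = 289 + 187 = 476)
j(K) = 3/(476 + K) (j(K) = 3/(K + 476) = 3/(476 + K))
(((43896 - 78402) + 11519) - 245865)/r - j(381) = (((43896 - 78402) + 11519) - 245865)/174056 - 3/(476 + 381) = ((-34506 + 11519) - 245865)*(1/174056) - 3/857 = (-22987 - 245865)*(1/174056) - 3/857 = -268852*1/174056 - 1*3/857 = -67213/43514 - 3/857 = -57732083/37291498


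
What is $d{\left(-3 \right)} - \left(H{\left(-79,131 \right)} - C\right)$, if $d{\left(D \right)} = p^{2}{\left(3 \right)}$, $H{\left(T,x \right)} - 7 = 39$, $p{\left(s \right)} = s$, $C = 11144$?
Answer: $11107$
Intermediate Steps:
$H{\left(T,x \right)} = 46$ ($H{\left(T,x \right)} = 7 + 39 = 46$)
$d{\left(D \right)} = 9$ ($d{\left(D \right)} = 3^{2} = 9$)
$d{\left(-3 \right)} - \left(H{\left(-79,131 \right)} - C\right) = 9 - \left(46 - 11144\right) = 9 - -11098 = 9 + 11098 = 11107$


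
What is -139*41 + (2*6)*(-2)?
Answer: -5723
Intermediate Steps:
-139*41 + (2*6)*(-2) = -5699 + 12*(-2) = -5699 - 24 = -5723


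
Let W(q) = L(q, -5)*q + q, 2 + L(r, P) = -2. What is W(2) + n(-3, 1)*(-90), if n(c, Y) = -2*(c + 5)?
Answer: 354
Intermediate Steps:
L(r, P) = -4 (L(r, P) = -2 - 2 = -4)
n(c, Y) = -10 - 2*c (n(c, Y) = -2*(5 + c) = -10 - 2*c)
W(q) = -3*q (W(q) = -4*q + q = -3*q)
W(2) + n(-3, 1)*(-90) = -3*2 + (-10 - 2*(-3))*(-90) = -6 + (-10 + 6)*(-90) = -6 - 4*(-90) = -6 + 360 = 354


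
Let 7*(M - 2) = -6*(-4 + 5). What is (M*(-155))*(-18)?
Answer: 22320/7 ≈ 3188.6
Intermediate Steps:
M = 8/7 (M = 2 + (-6*(-4 + 5))/7 = 2 + (-6*1)/7 = 2 + (⅐)*(-6) = 2 - 6/7 = 8/7 ≈ 1.1429)
(M*(-155))*(-18) = ((8/7)*(-155))*(-18) = -1240/7*(-18) = 22320/7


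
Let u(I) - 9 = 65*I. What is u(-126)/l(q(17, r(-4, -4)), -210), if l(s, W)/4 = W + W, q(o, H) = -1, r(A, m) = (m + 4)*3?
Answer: 2727/560 ≈ 4.8696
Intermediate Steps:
u(I) = 9 + 65*I
r(A, m) = 12 + 3*m (r(A, m) = (4 + m)*3 = 12 + 3*m)
l(s, W) = 8*W (l(s, W) = 4*(W + W) = 4*(2*W) = 8*W)
u(-126)/l(q(17, r(-4, -4)), -210) = (9 + 65*(-126))/((8*(-210))) = (9 - 8190)/(-1680) = -8181*(-1/1680) = 2727/560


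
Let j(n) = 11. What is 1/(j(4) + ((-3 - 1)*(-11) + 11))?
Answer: 1/66 ≈ 0.015152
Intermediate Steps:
1/(j(4) + ((-3 - 1)*(-11) + 11)) = 1/(11 + ((-3 - 1)*(-11) + 11)) = 1/(11 + (-4*(-11) + 11)) = 1/(11 + (44 + 11)) = 1/(11 + 55) = 1/66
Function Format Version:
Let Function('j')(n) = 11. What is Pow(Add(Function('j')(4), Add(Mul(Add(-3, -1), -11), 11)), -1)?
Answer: Rational(1, 66) ≈ 0.015152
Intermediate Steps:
Pow(Add(Function('j')(4), Add(Mul(Add(-3, -1), -11), 11)), -1) = Pow(Add(11, Add(Mul(Add(-3, -1), -11), 11)), -1) = Pow(Add(11, Add(Mul(-4, -11), 11)), -1) = Pow(Add(11, Add(44, 11)), -1) = Pow(Add(11, 55), -1) = Pow(66, -1) = Rational(1, 66)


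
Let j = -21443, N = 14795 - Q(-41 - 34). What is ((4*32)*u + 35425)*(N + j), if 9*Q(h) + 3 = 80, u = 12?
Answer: -2214296549/9 ≈ -2.4603e+8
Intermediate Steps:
Q(h) = 77/9 (Q(h) = -⅓ + (⅑)*80 = -⅓ + 80/9 = 77/9)
N = 133078/9 (N = 14795 - 1*77/9 = 14795 - 77/9 = 133078/9 ≈ 14786.)
((4*32)*u + 35425)*(N + j) = ((4*32)*12 + 35425)*(133078/9 - 21443) = (128*12 + 35425)*(-59909/9) = (1536 + 35425)*(-59909/9) = 36961*(-59909/9) = -2214296549/9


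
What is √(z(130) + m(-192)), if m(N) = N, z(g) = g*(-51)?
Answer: 3*I*√758 ≈ 82.595*I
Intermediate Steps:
z(g) = -51*g
√(z(130) + m(-192)) = √(-51*130 - 192) = √(-6630 - 192) = √(-6822) = 3*I*√758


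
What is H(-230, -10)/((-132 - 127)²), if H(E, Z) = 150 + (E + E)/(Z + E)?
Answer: 1823/804972 ≈ 0.0022647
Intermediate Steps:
H(E, Z) = 150 + 2*E/(E + Z) (H(E, Z) = 150 + (2*E)/(E + Z) = 150 + 2*E/(E + Z))
H(-230, -10)/((-132 - 127)²) = (2*(75*(-10) + 76*(-230))/(-230 - 10))/((-132 - 127)²) = (2*(-750 - 17480)/(-240))/((-259)²) = (2*(-1/240)*(-18230))/67081 = (1823/12)*(1/67081) = 1823/804972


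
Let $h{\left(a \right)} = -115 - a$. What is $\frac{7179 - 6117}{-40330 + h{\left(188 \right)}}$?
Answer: $- \frac{1062}{40633} \approx -0.026136$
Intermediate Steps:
$\frac{7179 - 6117}{-40330 + h{\left(188 \right)}} = \frac{7179 - 6117}{-40330 - 303} = \frac{1062}{-40330 - 303} = \frac{1062}{-40633} = 1062 \left(- \frac{1}{40633}\right) = - \frac{1062}{40633}$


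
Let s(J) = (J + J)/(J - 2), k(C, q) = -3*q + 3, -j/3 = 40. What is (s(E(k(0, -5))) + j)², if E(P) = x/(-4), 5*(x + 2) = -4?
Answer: 2477476/169 ≈ 14660.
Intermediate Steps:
x = -14/5 (x = -2 + (⅕)*(-4) = -2 - ⅘ = -14/5 ≈ -2.8000)
j = -120 (j = -3*40 = -120)
k(C, q) = 3 - 3*q
E(P) = 7/10 (E(P) = -14/5/(-4) = -14/5*(-¼) = 7/10)
s(J) = 2*J/(-2 + J) (s(J) = (2*J)/(-2 + J) = 2*J/(-2 + J))
(s(E(k(0, -5))) + j)² = (2*(7/10)/(-2 + 7/10) - 120)² = (2*(7/10)/(-13/10) - 120)² = (2*(7/10)*(-10/13) - 120)² = (-14/13 - 120)² = (-1574/13)² = 2477476/169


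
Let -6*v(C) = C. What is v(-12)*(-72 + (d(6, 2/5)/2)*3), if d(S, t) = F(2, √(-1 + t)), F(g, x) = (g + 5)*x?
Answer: -144 + 21*I*√15/5 ≈ -144.0 + 16.267*I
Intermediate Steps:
F(g, x) = x*(5 + g) (F(g, x) = (5 + g)*x = x*(5 + g))
d(S, t) = 7*√(-1 + t) (d(S, t) = √(-1 + t)*(5 + 2) = √(-1 + t)*7 = 7*√(-1 + t))
v(C) = -C/6
v(-12)*(-72 + (d(6, 2/5)/2)*3) = (-⅙*(-12))*(-72 + ((7*√(-1 + 2/5))/2)*3) = 2*(-72 + ((7*√(-1 + 2*(⅕)))*(½))*3) = 2*(-72 + ((7*√(-1 + ⅖))*(½))*3) = 2*(-72 + ((7*√(-⅗))*(½))*3) = 2*(-72 + ((7*(I*√15/5))*(½))*3) = 2*(-72 + ((7*I*√15/5)*(½))*3) = 2*(-72 + (7*I*√15/10)*3) = 2*(-72 + 21*I*√15/10) = -144 + 21*I*√15/5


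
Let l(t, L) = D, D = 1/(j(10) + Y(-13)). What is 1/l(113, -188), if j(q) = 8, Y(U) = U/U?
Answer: 9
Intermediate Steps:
Y(U) = 1
D = 1/9 (D = 1/(8 + 1) = 1/9 ≈ 0.11111)
l(t, L) = 1/9
1/l(113, -188) = 1/(1/9) = 9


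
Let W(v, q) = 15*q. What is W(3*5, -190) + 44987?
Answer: 42137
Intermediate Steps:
W(3*5, -190) + 44987 = 15*(-190) + 44987 = -2850 + 44987 = 42137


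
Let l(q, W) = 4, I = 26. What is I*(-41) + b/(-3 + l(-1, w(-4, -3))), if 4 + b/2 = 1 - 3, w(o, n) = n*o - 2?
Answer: -1078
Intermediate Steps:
w(o, n) = -2 + n*o
b = -12 (b = -8 + 2*(1 - 3) = -8 + 2*(-2) = -8 - 4 = -12)
I*(-41) + b/(-3 + l(-1, w(-4, -3))) = 26*(-41) - 12/(-3 + 4) = -1066 - 12/1 = -1066 - 12*1 = -1066 - 12 = -1078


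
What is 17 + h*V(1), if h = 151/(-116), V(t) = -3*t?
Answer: 2425/116 ≈ 20.905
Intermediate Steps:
h = -151/116 (h = 151*(-1/116) = -151/116 ≈ -1.3017)
17 + h*V(1) = 17 - (-453)/116 = 17 - 151/116*(-3) = 17 + 453/116 = 2425/116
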